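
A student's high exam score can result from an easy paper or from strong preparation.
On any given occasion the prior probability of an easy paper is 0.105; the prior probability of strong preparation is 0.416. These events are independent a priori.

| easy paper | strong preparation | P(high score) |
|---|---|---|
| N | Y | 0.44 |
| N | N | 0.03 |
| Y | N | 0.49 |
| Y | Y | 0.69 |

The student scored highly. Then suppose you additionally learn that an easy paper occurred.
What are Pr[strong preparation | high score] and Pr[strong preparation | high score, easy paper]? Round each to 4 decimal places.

Pr[strong preparation | high score] ≈ 0.8092; Pr[strong preparation | high score, easy paper] ≈ 0.5008

P(high score) = 0.03·0.895·0.584 + 0.44·0.895·0.416 + 0.49·0.105·0.584 + 0.69·0.105·0.416 = 0.015680 + 0.163821 + 0.030047 + 0.030139 = 0.239687
Restricting to configurations with strong preparation present: 0.163821 + 0.030139 = 0.193960.
Hence the posterior is 0.193960/0.239687 ≈ 0.8092.

Now also conditioning on easy paper=true:
By total probability over both values of strong preparation:
  P(high score | easy paper) = 0.49×0.584 + 0.69×0.416
        = 0.286160 + 0.287040 = 0.573200
The terms with strong preparation present sum to 0.287040, so
  P(strong preparation | high score, easy paper) = 0.287040 / 0.573200 ≈ 0.5008
Conditioning on easy paper lowers the posterior on strong preparation: the classic explaining-away effect in a common-effect structure.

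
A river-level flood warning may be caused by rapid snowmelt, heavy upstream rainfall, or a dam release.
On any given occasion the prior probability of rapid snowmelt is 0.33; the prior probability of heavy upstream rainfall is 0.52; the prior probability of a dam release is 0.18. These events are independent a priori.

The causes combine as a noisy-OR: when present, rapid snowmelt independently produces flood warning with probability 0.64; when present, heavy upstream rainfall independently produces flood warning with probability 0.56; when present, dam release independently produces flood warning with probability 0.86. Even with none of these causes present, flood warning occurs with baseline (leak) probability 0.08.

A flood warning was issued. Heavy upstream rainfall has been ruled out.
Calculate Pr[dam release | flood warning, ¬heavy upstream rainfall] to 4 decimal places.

Under noisy-OR, P(flood warning | causes) = 1 − (1−0.08)·∏(1−qᵢ) over the active causes.
Numerator (weight on configurations with dam release): 0.105067 + 0.056646 = 0.161713
The normalizing constant is 0.08·0.67·0.82 + 0.8712·0.67·0.18 + 0.6688·0.33·0.82 + 0.953632·0.33·0.18 = 0.386642
Posterior = 0.161713 / 0.386642 ≈ 0.4182

Pr[dam release | flood warning, ¬heavy upstream rainfall] ≈ 0.4182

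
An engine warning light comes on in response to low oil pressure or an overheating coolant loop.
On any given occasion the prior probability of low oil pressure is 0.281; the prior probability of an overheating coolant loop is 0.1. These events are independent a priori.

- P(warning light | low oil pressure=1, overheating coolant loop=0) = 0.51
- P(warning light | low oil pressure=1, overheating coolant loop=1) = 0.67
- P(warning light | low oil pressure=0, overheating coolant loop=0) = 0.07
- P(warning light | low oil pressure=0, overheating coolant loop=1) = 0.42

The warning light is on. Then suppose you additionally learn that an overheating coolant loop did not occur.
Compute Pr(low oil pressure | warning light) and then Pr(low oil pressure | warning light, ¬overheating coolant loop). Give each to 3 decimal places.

Numerator (weight on configurations with low oil pressure): 0.128979 + 0.018827 = 0.147806
Normalizer over all consistent configurations: 0.07*0.719*0.9 + 0.42*0.719*0.1 + 0.51*0.281*0.9 + 0.67*0.281*0.1 = 0.223301
P(low oil pressure | warning light) = 0.147806/0.223301 ≈ 0.662

With the extra evidence:
P(warning light | ¬overheating coolant loop) = 0.07*0.719 + 0.51*0.281 = 0.050330 + 0.143310 = 0.193640
Restricting to configurations with low oil pressure present: 0.51*0.281 = 0.143310.
P(low oil pressure | warning light, ¬overheating coolant loop) = 0.143310 / 0.193640 ≈ 0.740
With overheating coolant loop excluded, low oil pressure must carry more of the explanatory weight for the warning light.

Pr(low oil pressure | warning light) ≈ 0.662; Pr(low oil pressure | warning light, ¬overheating coolant loop) ≈ 0.740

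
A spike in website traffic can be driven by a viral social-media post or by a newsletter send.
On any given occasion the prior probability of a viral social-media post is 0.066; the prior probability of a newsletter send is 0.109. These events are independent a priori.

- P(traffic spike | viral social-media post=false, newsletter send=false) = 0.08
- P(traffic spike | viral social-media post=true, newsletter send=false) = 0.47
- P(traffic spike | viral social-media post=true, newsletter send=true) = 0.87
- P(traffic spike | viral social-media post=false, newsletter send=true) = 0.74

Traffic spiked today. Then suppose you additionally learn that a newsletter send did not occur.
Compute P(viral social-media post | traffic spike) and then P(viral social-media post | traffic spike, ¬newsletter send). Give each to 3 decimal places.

Numerator (weight on configurations with viral social-media post): 0.027639 + 0.006259 = 0.033898
Normalizer over all consistent configurations: 0.08·0.934·0.891 + 0.74·0.934·0.109 + 0.47·0.066·0.891 + 0.87·0.066·0.109 = 0.175810
Posterior = 0.033898 / 0.175810 ≈ 0.193

With the extra evidence:
P(traffic spike | ¬newsletter send) = 0.08·0.934 + 0.47·0.066 = 0.074720 + 0.031020 = 0.105740
The viral social-media post-present share is 0.47·0.066 = 0.031020.
So P(viral social-media post | traffic spike, ¬newsletter send) = 0.031020/0.105740 ≈ 0.293.
Ruling out newsletter send raises the posterior on viral social-media post — the flip side of explaining away.

P(viral social-media post | traffic spike) ≈ 0.193; P(viral social-media post | traffic spike, ¬newsletter send) ≈ 0.293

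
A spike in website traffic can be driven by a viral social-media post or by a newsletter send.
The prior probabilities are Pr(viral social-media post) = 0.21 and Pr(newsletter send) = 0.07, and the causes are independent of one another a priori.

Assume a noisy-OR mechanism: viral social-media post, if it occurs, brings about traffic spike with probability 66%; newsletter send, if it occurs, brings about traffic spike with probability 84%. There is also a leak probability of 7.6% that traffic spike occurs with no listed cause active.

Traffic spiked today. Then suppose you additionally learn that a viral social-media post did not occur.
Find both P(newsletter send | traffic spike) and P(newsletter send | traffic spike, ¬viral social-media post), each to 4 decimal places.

P(newsletter send | traffic spike) ≈ 0.2435; P(newsletter send | traffic spike, ¬viral social-media post) ≈ 0.4577

Under noisy-OR, P(traffic spike | causes) = 1 − (1−0.076)·∏(1−qᵢ) over the active causes.
P(traffic spike) = 0.076×0.79×0.93 + 0.85216×0.79×0.07 + 0.68584×0.21×0.93 + 0.949734×0.21×0.07 = 0.055837 + 0.047124 + 0.133945 + 0.013961 = 0.250867
The newsletter send-present share is 0.047124 + 0.013961 = 0.061085.
So P(newsletter send | traffic spike) = 0.061085/0.250867 ≈ 0.2435.

Now condition on the additional information:
Weight on newsletter send=true, given the evidence: 0.85216·0.07 = 0.059651
Denominator P(traffic spike | ¬viral social-media post): 0.076·0.93 + 0.85216·0.07 = 0.130331
P(newsletter send | traffic spike, ¬viral social-media post) = 0.059651/0.130331 ≈ 0.4577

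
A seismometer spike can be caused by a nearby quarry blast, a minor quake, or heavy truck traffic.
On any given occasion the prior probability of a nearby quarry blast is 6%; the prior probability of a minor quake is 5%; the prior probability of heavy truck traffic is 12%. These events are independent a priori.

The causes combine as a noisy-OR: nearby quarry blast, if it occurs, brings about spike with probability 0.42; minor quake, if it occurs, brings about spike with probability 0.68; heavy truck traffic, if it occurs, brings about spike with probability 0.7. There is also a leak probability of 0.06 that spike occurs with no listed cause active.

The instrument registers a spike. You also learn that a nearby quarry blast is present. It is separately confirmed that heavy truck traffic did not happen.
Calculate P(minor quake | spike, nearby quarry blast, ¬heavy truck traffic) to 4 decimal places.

Under noisy-OR, P(spike | causes) = 1 − (1−0.06)·∏(1−qᵢ) over the active causes.
P(spike | nearby quarry blast, ¬heavy truck traffic) = 0.4548*0.95 + 0.825536*0.05 = 0.432060 + 0.041277 = 0.473337
Restricting to configurations with minor quake present: 0.825536*0.05 = 0.041277.
P(minor quake | spike, nearby quarry blast, ¬heavy truck traffic) = 0.041277 / 0.473337 ≈ 0.0872

P(minor quake | spike, nearby quarry blast, ¬heavy truck traffic) ≈ 0.0872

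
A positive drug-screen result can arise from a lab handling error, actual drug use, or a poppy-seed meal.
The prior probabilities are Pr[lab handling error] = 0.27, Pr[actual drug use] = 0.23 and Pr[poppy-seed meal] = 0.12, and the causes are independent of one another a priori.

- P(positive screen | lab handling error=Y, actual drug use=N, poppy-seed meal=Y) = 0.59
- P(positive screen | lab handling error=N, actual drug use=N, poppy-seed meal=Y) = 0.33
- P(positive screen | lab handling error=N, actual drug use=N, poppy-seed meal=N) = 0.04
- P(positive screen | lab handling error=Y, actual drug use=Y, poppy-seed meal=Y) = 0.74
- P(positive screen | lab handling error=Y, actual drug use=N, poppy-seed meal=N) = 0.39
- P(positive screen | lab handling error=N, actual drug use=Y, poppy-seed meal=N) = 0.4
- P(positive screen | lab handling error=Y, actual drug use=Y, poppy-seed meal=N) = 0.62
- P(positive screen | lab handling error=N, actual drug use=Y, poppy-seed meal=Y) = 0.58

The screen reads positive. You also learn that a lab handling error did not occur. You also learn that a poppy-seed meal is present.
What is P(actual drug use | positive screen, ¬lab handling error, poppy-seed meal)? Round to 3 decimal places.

P(actual drug use | positive screen, ¬lab handling error, poppy-seed meal) ≈ 0.344

Sum P(positive screen|·) weighted by the priors over both values of actual drug use:
  P(positive screen | ¬lab handling error, poppy-seed meal) = 0.33×0.77 + 0.58×0.23
        = 0.254100 + 0.133400 = 0.387500
Configurations with actual drug use contribute 0.133400, so
  P(actual drug use | positive screen, ¬lab handling error, poppy-seed meal) = 0.133400 / 0.387500 ≈ 0.344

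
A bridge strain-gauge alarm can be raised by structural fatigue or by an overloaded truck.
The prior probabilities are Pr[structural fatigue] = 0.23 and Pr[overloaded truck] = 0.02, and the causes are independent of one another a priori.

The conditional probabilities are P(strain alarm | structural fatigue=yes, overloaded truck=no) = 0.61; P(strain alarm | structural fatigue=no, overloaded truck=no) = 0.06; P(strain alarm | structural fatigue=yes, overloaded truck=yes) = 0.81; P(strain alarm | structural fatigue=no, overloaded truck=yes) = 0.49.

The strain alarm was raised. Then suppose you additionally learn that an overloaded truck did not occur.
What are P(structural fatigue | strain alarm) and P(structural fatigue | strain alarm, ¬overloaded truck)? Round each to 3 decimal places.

P(strain alarm) = 0.06×0.77×0.98 + 0.49×0.77×0.02 + 0.61×0.23×0.98 + 0.81×0.23×0.02 = 0.045276 + 0.007546 + 0.137494 + 0.003726 = 0.194042
The structural fatigue-present share is 0.137494 + 0.003726 = 0.141220.
P(structural fatigue | strain alarm) = 0.141220 / 0.194042 ≈ 0.728

With the extra evidence:
By total probability over both values of structural fatigue:
  P(strain alarm | ¬overloaded truck) = 0.06×0.77 + 0.61×0.23
        = 0.046200 + 0.140300 = 0.186500
Configurations with structural fatigue contribute 0.140300, so
  P(structural fatigue | strain alarm, ¬overloaded truck) = 0.140300 / 0.186500 ≈ 0.752
With overloaded truck excluded, structural fatigue must carry more of the explanatory weight for the strain alarm.

P(structural fatigue | strain alarm) ≈ 0.728; P(structural fatigue | strain alarm, ¬overloaded truck) ≈ 0.752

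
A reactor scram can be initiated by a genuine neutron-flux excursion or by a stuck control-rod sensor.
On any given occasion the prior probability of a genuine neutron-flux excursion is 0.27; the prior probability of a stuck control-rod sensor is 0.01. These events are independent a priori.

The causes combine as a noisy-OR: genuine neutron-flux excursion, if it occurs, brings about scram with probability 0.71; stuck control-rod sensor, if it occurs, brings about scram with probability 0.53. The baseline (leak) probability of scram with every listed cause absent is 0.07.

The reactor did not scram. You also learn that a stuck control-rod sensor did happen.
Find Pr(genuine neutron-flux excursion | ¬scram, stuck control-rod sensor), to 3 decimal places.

Pr(genuine neutron-flux excursion | ¬scram, stuck control-rod sensor) ≈ 0.097

Under noisy-OR, P(scram | causes) = 1 − (1−0.07)·∏(1−qᵢ) over the active causes.
Weight on genuine neutron-flux excursion=true, given the evidence: 0.126759×0.27 = 0.034225
The normalizing constant is 0.4371×0.73 + 0.126759×0.27 = 0.353308
P(genuine neutron-flux excursion | ¬scram, stuck control-rod sensor) = 0.034225/0.353308 ≈ 0.097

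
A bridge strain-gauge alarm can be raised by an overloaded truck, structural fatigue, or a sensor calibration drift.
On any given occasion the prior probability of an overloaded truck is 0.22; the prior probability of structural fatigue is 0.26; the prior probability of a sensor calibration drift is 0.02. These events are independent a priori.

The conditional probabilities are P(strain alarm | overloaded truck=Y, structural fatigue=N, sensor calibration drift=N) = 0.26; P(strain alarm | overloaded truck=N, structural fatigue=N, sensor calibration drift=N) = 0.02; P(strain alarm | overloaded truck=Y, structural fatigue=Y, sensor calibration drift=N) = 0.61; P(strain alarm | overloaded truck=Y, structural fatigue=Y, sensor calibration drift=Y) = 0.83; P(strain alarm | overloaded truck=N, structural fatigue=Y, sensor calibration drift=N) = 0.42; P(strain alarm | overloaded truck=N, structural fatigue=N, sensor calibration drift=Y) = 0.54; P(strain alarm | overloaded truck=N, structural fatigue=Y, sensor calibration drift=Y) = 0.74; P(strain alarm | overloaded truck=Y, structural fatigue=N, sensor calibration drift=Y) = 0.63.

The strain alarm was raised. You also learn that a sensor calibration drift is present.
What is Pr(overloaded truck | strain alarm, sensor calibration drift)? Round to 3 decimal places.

By total probability over the 4 (overloaded truck, structural fatigue) configurations:
  P(strain alarm | sensor calibration drift) = 0.54×0.78×0.74 + 0.74×0.78×0.26 + 0.63×0.22×0.74 + 0.83×0.22×0.26
        = 0.311688 + 0.150072 + 0.102564 + 0.047476 = 0.611800
The terms with overloaded truck present sum to 0.150040, so
  P(overloaded truck | strain alarm, sensor calibration drift) = 0.150040 / 0.611800 ≈ 0.245

Pr(overloaded truck | strain alarm, sensor calibration drift) ≈ 0.245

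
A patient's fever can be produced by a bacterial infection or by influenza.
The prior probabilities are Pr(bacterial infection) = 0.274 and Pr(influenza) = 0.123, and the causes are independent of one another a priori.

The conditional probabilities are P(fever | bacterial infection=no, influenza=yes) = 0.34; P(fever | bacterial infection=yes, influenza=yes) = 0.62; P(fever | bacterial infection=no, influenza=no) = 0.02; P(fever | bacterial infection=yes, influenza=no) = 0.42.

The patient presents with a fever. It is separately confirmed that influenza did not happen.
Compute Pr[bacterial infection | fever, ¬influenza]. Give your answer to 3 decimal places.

For the numerator, keep only bacterial infection=true terms: 0.42·0.274 = 0.115080
The normalizing constant is 0.02·0.726 + 0.42·0.274 = 0.129600
P(bacterial infection | fever, ¬influenza) = 0.115080/0.129600 ≈ 0.888

Pr[bacterial infection | fever, ¬influenza] ≈ 0.888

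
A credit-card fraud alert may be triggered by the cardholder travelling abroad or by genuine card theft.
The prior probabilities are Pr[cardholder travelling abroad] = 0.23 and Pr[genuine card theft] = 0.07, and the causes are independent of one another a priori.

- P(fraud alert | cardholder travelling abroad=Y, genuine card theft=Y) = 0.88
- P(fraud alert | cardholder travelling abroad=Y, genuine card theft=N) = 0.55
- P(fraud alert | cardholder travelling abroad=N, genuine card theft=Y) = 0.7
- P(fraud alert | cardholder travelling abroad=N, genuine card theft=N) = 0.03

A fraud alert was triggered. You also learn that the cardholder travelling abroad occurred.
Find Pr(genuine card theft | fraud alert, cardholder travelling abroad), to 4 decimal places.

Pr(genuine card theft | fraud alert, cardholder travelling abroad) ≈ 0.1075

Enumerate both values of genuine card theft and weight by the priors:
  P(fraud alert | cardholder travelling abroad) = 0.55×0.93 + 0.88×0.07
        = 0.511500 + 0.061600 = 0.573100
The terms with genuine card theft present sum to 0.061600, so
  P(genuine card theft | fraud alert, cardholder travelling abroad) = 0.061600 / 0.573100 ≈ 0.1075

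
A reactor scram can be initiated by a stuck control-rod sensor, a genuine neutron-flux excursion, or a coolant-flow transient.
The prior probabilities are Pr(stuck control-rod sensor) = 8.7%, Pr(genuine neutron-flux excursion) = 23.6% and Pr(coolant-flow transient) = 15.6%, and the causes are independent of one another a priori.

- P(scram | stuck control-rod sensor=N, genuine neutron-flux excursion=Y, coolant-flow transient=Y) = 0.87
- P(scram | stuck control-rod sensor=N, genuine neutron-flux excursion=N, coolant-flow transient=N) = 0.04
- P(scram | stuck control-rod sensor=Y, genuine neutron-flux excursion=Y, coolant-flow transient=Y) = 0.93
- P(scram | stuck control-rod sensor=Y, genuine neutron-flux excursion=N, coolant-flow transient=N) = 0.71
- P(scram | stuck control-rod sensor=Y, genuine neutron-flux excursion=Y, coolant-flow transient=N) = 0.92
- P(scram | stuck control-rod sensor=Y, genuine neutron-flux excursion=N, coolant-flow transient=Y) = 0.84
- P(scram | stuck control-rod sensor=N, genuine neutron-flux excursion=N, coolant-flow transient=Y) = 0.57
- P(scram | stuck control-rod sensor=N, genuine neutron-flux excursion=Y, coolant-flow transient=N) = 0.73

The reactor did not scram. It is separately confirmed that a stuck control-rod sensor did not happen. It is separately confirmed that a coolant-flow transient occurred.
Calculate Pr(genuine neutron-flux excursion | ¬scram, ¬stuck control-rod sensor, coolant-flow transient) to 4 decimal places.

Pr(genuine neutron-flux excursion | ¬scram, ¬stuck control-rod sensor, coolant-flow transient) ≈ 0.0854

Sum P(¬scram|·) weighted by the priors over both values of genuine neutron-flux excursion:
  P(¬scram | ¬stuck control-rod sensor, coolant-flow transient) = 0.43·0.764 + 0.13·0.236
        = 0.328520 + 0.030680 = 0.359200
Configurations with genuine neutron-flux excursion contribute 0.030680, so
  P(genuine neutron-flux excursion | ¬scram, ¬stuck control-rod sensor, coolant-flow transient) = 0.030680 / 0.359200 ≈ 0.0854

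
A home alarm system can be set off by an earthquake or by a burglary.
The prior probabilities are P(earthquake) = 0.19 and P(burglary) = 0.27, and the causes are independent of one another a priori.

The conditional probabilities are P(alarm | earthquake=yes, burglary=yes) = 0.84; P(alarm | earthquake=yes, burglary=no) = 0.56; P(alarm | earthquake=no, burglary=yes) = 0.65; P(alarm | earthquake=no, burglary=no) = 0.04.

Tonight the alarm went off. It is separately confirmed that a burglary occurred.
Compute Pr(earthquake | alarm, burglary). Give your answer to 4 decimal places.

Pr(earthquake | alarm, burglary) ≈ 0.2326

P(alarm | burglary) = 0.65·0.81 + 0.84·0.19 = 0.526500 + 0.159600 = 0.686100
Restricting to configurations with earthquake present: 0.84·0.19 = 0.159600.
Hence the posterior is 0.159600/0.686100 ≈ 0.2326.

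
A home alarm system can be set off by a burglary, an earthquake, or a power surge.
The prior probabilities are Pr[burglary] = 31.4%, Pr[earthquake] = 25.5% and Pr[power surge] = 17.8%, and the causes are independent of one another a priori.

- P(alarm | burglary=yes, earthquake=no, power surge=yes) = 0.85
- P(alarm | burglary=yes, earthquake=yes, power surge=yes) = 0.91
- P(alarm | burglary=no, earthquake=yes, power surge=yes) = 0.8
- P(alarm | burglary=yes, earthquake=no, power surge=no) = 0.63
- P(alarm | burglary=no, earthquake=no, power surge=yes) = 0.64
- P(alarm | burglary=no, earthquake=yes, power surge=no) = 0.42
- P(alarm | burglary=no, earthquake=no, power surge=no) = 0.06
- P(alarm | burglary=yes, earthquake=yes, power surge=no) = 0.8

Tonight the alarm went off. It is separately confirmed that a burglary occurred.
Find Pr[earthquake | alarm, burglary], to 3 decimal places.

P(alarm | burglary) = 0.63×0.745×0.822 + 0.85×0.745×0.178 + 0.8×0.255×0.822 + 0.91×0.255×0.178 = 0.385806 + 0.112718 + 0.167688 + 0.041305 = 0.707517
The earthquake-present share is 0.167688 + 0.041305 = 0.208993.
Hence the posterior is 0.208993/0.707517 ≈ 0.295.

Pr[earthquake | alarm, burglary] ≈ 0.295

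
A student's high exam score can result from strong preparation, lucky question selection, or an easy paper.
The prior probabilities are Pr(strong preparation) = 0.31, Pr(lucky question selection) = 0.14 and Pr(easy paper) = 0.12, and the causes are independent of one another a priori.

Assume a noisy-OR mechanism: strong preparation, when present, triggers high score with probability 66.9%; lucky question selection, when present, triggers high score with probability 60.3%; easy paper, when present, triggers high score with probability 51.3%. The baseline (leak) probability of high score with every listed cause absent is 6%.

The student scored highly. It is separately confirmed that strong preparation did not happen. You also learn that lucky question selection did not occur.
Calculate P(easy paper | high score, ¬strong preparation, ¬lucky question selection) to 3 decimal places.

Under noisy-OR, P(high score | causes) = 1 − (1−0.06)·∏(1−qᵢ) over the active causes.
P(high score | ¬strong preparation, ¬lucky question selection) = 0.06×0.88 + 0.54222×0.12 = 0.052800 + 0.065066 = 0.117866
The easy paper-present share is 0.54222×0.12 = 0.065066.
So P(easy paper | high score, ¬strong preparation, ¬lucky question selection) = 0.065066/0.117866 ≈ 0.552.

P(easy paper | high score, ¬strong preparation, ¬lucky question selection) ≈ 0.552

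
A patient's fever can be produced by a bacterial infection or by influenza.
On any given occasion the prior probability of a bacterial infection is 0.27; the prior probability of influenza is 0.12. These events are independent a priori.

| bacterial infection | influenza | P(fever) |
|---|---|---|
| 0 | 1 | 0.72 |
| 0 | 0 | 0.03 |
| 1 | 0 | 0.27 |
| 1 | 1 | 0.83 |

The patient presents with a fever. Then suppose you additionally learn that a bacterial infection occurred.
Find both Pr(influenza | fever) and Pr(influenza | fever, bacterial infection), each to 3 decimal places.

Pr(influenza | fever) ≈ 0.519; Pr(influenza | fever, bacterial infection) ≈ 0.295

By total probability over the 4 (bacterial infection, influenza) configurations:
  P(fever) = 0.03*0.73*0.88 + 0.72*0.73*0.12 + 0.27*0.27*0.88 + 0.83*0.27*0.12
        = 0.019272 + 0.063072 + 0.064152 + 0.026892 = 0.173388
The terms with influenza present sum to 0.089964, so
  P(influenza | fever) = 0.089964 / 0.173388 ≈ 0.519

Now also conditioning on bacterial infection=true:
P(fever | bacterial infection) = 0.27×0.88 + 0.83×0.12 = 0.237600 + 0.099600 = 0.337200
Of this, 0.099600 comes from 0.83×0.12 (the influenza=true cases).
P(influenza | fever, bacterial infection) = 0.099600 / 0.337200 ≈ 0.295
Conditioning on bacterial infection lowers the posterior on influenza: the classic explaining-away effect in a common-effect structure.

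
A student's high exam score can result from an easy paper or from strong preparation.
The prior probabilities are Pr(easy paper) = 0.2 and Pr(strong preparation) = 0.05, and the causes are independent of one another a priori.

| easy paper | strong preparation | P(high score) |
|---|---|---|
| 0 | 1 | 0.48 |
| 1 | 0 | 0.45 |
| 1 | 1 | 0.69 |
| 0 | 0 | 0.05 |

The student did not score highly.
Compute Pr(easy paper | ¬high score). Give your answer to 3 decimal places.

Pr(easy paper | ¬high score) ≈ 0.127

Numerator (weight on configurations with easy paper): 0.104500 + 0.003100 = 0.107600
Denominator P(¬high score): 0.95*0.8*0.95 + 0.52*0.8*0.05 + 0.55*0.2*0.95 + 0.31*0.2*0.05 = 0.850400
Posterior = 0.107600 / 0.850400 ≈ 0.127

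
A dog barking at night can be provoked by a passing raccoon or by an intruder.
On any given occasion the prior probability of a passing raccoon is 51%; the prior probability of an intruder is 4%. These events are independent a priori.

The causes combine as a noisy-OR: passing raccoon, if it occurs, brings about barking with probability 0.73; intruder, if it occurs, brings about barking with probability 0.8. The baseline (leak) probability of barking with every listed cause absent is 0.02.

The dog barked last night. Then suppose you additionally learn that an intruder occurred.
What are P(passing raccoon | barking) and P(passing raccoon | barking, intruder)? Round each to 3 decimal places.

P(passing raccoon | barking) ≈ 0.938; P(passing raccoon | barking, intruder) ≈ 0.551

Under noisy-OR, P(barking | causes) = 1 − (1−0.02)·∏(1−qᵢ) over the active causes.
P(barking) = 0.02·0.49·0.96 + 0.804·0.49·0.04 + 0.7354·0.51·0.96 + 0.94708·0.51·0.04 = 0.009408 + 0.015758 + 0.360052 + 0.019320 = 0.404538
The passing raccoon-present share is 0.360052 + 0.019320 = 0.379372.
So P(passing raccoon | barking) = 0.379372/0.404538 ≈ 0.938.

With the extra evidence:
For the numerator, keep only passing raccoon=true terms: 0.94708×0.51 = 0.483011
Denominator P(barking | intruder): 0.804×0.49 + 0.94708×0.51 = 0.876971
Posterior = 0.483011 / 0.876971 ≈ 0.551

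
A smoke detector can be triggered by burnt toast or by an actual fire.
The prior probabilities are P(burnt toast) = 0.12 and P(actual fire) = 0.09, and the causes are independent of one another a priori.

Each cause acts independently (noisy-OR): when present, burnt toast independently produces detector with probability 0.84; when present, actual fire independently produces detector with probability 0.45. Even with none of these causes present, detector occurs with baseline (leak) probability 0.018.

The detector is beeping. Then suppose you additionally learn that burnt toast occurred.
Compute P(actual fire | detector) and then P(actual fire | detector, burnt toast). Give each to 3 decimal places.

Under noisy-OR, P(detector | causes) = 1 − (1−0.018)·∏(1−qᵢ) over the active causes.
Weight on actual fire=true, given the evidence: 0.036424 + 0.009867 = 0.046291
Denominator P(detector): 0.018*0.88*0.91 + 0.4599*0.88*0.09 + 0.84288*0.12*0.91 + 0.913584*0.12*0.09 = 0.152747
Posterior = 0.046291 / 0.152747 ≈ 0.303

Now condition on the additional information:
For the numerator, keep only actual fire=true terms: 0.913584*0.09 = 0.082223
Denominator P(detector | burnt toast): 0.84288*0.91 + 0.913584*0.09 = 0.849244
P(actual fire | detector, burnt toast) = 0.082223/0.849244 ≈ 0.097
The drop from 0.303 to 0.097 is the explaining-away (discounting) effect.

P(actual fire | detector) ≈ 0.303; P(actual fire | detector, burnt toast) ≈ 0.097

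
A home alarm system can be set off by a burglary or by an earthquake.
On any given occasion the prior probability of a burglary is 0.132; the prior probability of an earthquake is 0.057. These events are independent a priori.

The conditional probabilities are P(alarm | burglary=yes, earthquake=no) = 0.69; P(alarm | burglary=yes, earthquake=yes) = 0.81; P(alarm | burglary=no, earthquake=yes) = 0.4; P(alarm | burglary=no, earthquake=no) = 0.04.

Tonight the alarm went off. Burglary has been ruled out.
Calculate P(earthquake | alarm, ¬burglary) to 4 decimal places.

P(earthquake | alarm, ¬burglary) ≈ 0.3767

Enumerate both values of earthquake and weight by the priors:
  P(alarm | ¬burglary) = 0.04·0.943 + 0.4·0.057
        = 0.037720 + 0.022800 = 0.060520
Keeping only the earthquake-present terms gives 0.022800, so
  P(earthquake | alarm, ¬burglary) = 0.022800 / 0.060520 ≈ 0.3767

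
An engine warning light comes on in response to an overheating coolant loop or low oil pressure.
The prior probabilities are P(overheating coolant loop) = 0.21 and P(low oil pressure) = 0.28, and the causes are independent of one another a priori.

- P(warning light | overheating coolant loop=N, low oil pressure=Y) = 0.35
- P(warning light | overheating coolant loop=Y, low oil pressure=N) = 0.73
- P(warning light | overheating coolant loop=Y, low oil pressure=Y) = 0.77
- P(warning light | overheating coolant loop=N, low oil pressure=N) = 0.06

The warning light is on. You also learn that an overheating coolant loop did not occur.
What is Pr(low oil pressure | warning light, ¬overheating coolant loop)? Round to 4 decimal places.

Pr(low oil pressure | warning light, ¬overheating coolant loop) ≈ 0.6941

P(warning light | ¬overheating coolant loop) = 0.06·0.72 + 0.35·0.28 = 0.043200 + 0.098000 = 0.141200
The low oil pressure-present share is 0.35·0.28 = 0.098000.
So P(low oil pressure | warning light, ¬overheating coolant loop) = 0.098000/0.141200 ≈ 0.6941.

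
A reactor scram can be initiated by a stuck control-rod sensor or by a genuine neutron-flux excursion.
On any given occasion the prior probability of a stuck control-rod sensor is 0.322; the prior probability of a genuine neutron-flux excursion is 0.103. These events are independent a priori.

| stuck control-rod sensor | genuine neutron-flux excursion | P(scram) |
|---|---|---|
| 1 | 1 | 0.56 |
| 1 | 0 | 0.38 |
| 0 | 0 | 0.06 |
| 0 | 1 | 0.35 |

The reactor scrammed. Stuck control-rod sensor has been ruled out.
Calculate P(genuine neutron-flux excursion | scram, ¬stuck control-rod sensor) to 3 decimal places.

P(scram | ¬stuck control-rod sensor) = 0.06*0.897 + 0.35*0.103 = 0.053820 + 0.036050 = 0.089870
The genuine neutron-flux excursion-present share is 0.35*0.103 = 0.036050.
Hence the posterior is 0.036050/0.089870 ≈ 0.401.

P(genuine neutron-flux excursion | scram, ¬stuck control-rod sensor) ≈ 0.401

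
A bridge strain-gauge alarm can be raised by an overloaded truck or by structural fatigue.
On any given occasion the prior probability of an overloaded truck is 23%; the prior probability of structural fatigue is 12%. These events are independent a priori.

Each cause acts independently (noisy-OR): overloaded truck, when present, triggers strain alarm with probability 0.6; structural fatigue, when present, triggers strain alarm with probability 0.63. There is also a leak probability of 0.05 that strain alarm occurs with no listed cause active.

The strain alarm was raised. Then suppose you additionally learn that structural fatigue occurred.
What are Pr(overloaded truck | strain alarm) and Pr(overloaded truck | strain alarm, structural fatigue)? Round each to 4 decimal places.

Pr(overloaded truck | strain alarm) ≈ 0.6140; Pr(overloaded truck | strain alarm, structural fatigue) ≈ 0.2836

Under noisy-OR, P(strain alarm | causes) = 1 − (1−0.05)·∏(1−qᵢ) over the active causes.
Numerator (weight on configurations with overloaded truck): 0.125488 + 0.023719 = 0.149207
The normalizing constant is 0.05*0.77*0.88 + 0.6485*0.77*0.12 + 0.62*0.23*0.88 + 0.8594*0.23*0.12 = 0.243008
Posterior = 0.149207 / 0.243008 ≈ 0.6140

With the extra evidence:
Numerator (weight on configurations with overloaded truck): 0.8594·0.23 = 0.197662
Denominator P(strain alarm | structural fatigue): 0.6485·0.77 + 0.8594·0.23 = 0.697007
P(overloaded truck | strain alarm, structural fatigue) = 0.197662/0.697007 ≈ 0.2836
— structural fatigue explains away the evidence for overloaded truck.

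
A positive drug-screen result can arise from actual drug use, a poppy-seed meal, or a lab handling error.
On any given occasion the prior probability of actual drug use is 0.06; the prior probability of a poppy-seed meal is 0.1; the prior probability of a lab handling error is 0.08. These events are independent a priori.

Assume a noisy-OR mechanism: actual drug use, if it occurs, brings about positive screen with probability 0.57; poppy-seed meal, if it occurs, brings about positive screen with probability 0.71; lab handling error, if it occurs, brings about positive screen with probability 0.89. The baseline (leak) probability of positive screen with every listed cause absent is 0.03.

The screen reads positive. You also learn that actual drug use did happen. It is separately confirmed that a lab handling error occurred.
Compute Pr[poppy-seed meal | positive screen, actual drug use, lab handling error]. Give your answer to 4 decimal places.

Under noisy-OR, P(positive screen | causes) = 1 − (1−0.03)·∏(1−qᵢ) over the active causes.
By total probability over both values of poppy-seed meal:
  P(positive screen | actual drug use, lab handling error) = 0.954119×0.9 + 0.986695×0.1
        = 0.858707 + 0.098670 = 0.957377
Configurations with poppy-seed meal contribute 0.098670, so
  P(poppy-seed meal | positive screen, actual drug use, lab handling error) = 0.098670 / 0.957377 ≈ 0.1031

Pr[poppy-seed meal | positive screen, actual drug use, lab handling error] ≈ 0.1031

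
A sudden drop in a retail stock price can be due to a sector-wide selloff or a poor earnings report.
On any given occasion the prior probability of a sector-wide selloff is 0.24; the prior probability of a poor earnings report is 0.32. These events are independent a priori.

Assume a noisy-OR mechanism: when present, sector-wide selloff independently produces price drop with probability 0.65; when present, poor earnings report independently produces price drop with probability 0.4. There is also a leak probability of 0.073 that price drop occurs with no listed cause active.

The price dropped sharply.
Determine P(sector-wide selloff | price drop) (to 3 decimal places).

Under noisy-OR, P(price drop | causes) = 1 − (1−0.073)·∏(1−qᵢ) over the active causes.
Numerator (weight on configurations with sector-wide selloff): 0.110250 + 0.061849 = 0.172099
Normalizer over all consistent configurations: 0.073*0.76*0.68 + 0.4438*0.76*0.32 + 0.67555*0.24*0.68 + 0.80533*0.24*0.32 = 0.317757
P(sector-wide selloff | price drop) = 0.172099/0.317757 ≈ 0.542

P(sector-wide selloff | price drop) ≈ 0.542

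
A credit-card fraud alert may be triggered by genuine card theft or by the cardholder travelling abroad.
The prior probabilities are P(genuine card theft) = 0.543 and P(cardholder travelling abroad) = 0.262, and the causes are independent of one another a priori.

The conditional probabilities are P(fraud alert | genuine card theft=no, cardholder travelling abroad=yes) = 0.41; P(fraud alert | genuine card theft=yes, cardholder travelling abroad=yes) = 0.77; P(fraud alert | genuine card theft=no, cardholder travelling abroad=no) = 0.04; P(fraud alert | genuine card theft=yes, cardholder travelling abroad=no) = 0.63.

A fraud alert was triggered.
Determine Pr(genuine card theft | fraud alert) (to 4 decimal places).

P(fraud alert) = 0.04*0.457*0.738 + 0.41*0.457*0.262 + 0.63*0.543*0.738 + 0.77*0.543*0.262 = 0.013491 + 0.049091 + 0.252462 + 0.109545 = 0.424589
Restricting to configurations with genuine card theft present: 0.252462 + 0.109545 = 0.362007.
Hence the posterior is 0.362007/0.424589 ≈ 0.8526.

Pr(genuine card theft | fraud alert) ≈ 0.8526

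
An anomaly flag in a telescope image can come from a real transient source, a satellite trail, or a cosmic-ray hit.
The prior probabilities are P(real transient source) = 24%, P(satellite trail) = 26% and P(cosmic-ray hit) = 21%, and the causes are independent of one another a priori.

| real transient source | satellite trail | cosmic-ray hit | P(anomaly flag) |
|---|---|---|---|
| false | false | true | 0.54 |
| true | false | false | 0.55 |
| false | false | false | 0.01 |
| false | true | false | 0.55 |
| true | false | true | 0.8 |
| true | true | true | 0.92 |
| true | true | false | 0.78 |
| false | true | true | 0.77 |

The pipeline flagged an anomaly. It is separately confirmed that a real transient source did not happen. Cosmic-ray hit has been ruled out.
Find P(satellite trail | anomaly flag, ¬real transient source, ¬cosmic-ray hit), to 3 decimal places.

P(anomaly flag | ¬real transient source, ¬cosmic-ray hit) = 0.01×0.74 + 0.55×0.26 = 0.007400 + 0.143000 = 0.150400
Of this, 0.143000 comes from 0.55×0.26 (the satellite trail=true cases).
So P(satellite trail | anomaly flag, ¬real transient source, ¬cosmic-ray hit) = 0.143000/0.150400 ≈ 0.951.

P(satellite trail | anomaly flag, ¬real transient source, ¬cosmic-ray hit) ≈ 0.951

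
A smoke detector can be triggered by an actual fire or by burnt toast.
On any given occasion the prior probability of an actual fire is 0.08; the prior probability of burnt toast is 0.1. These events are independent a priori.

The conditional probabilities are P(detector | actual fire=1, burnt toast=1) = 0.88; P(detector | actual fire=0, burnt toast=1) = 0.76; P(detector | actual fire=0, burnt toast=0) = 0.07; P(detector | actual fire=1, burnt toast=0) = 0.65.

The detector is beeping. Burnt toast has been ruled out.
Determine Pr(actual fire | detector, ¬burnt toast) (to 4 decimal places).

Pr(actual fire | detector, ¬burnt toast) ≈ 0.4467

Numerator (weight on configurations with actual fire): 0.65×0.08 = 0.052000
The normalizing constant is 0.07×0.92 + 0.65×0.08 = 0.116400
P(actual fire | detector, ¬burnt toast) = 0.052000/0.116400 ≈ 0.4467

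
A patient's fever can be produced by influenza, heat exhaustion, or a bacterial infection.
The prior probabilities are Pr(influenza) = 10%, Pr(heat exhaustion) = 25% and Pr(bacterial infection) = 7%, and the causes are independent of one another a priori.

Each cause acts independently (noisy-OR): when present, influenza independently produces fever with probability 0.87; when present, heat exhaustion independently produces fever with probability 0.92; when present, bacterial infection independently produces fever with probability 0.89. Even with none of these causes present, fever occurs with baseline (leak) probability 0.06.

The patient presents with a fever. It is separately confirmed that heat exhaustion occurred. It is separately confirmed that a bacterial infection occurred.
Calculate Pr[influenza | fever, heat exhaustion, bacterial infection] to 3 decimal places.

Pr[influenza | fever, heat exhaustion, bacterial infection] ≈ 0.101

Under noisy-OR, P(fever | causes) = 1 − (1−0.06)·∏(1−qᵢ) over the active causes.
By total probability over both values of influenza:
  P(fever | heat exhaustion, bacterial infection) = 0.991728×0.9 + 0.998925×0.1
        = 0.892555 + 0.099892 = 0.992447
Configurations with influenza contribute 0.099892, so
  P(influenza | fever, heat exhaustion, bacterial infection) = 0.099892 / 0.992447 ≈ 0.101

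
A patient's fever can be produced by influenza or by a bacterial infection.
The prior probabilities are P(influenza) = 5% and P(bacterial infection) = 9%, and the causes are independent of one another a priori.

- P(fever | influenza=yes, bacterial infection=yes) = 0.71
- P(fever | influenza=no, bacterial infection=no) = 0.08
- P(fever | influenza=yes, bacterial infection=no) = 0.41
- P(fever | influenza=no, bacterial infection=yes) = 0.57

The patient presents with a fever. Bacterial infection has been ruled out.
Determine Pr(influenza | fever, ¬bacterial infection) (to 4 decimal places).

Pr(influenza | fever, ¬bacterial infection) ≈ 0.2124

By total probability over both values of influenza:
  P(fever | ¬bacterial infection) = 0.08×0.95 + 0.41×0.05
        = 0.076000 + 0.020500 = 0.096500
Keeping only the influenza-present terms gives 0.020500, so
  P(influenza | fever, ¬bacterial infection) = 0.020500 / 0.096500 ≈ 0.2124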